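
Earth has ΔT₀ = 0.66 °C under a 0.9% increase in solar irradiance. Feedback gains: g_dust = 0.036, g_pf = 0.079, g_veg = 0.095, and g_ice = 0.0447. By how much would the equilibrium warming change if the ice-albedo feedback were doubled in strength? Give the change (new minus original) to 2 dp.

Original: g = 0.2547, ΔT = 0.66/(1−0.2547) = 0.8855 °C.
With doubled ice-albedo: g' = 0.2994, ΔT' = 0.66/(1−0.2994) = 0.9420 °C.
Change = 0.9420 − 0.8855 = 0.06 °C.

0.06 °C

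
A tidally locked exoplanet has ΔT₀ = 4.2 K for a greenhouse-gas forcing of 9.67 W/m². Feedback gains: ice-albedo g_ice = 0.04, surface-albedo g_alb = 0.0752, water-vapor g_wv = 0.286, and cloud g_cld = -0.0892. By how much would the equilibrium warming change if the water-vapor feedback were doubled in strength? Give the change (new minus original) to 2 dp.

4.34 K

Original: g = 0.312, ΔT = 4.2/(1−0.312) = 6.1047 K.
With doubled water-vapor: g' = 0.598, ΔT' = 4.2/(1−0.598) = 10.4478 K.
Change = 10.4478 − 6.1047 = 4.34 K.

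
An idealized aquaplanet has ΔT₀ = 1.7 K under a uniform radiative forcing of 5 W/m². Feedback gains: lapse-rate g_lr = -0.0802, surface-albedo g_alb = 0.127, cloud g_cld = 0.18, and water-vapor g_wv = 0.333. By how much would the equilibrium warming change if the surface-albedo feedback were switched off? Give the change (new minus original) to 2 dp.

-0.86 K

Original: g = 0.5598, ΔT = 1.7/(1−0.5598) = 3.8619 K.
Without surface-albedo: g' = 0.4328, ΔT' = 1.7/(1−0.4328) = 2.9972 K.
Change = 2.9972 − 3.8619 = -0.86 K.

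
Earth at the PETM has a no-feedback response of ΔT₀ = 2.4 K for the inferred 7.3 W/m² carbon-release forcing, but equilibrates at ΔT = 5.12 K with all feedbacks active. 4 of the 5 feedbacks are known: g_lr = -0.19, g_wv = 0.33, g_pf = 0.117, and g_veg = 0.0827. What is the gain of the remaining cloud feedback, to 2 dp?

0.19

Amplification A = ΔT/ΔT₀ = 5.12/2.4 = 2.133.
Total gain g = 1 − 1/A = 1 − 1/2.133 = 0.5312.
Known gains sum to -0.19 + 0.33 + 0.117 + 0.0827 = 0.3397.
g_cld = 0.5312 − 0.3397 = 0.19.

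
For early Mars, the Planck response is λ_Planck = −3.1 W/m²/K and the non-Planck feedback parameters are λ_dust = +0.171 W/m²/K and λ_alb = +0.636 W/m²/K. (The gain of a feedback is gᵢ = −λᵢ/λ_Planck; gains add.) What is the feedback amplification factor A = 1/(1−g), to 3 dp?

1.352

Convert to gains: g_dust = 0.171/3.1 = 0.05516; g_alb = 0.636/3.1 = 0.2052.
Total gain g = 0.26036.
A = 1/(1 − 0.26036) = 1.352.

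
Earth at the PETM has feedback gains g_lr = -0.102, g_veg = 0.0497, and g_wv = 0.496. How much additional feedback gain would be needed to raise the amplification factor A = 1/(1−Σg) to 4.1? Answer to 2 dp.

0.31

Current total gain = 0.4437.
Target gain for A = 4.1: g* = 1 − 1/4.1 = 0.7561.
Additional gain needed = 0.7561 − 0.4437 = 0.31.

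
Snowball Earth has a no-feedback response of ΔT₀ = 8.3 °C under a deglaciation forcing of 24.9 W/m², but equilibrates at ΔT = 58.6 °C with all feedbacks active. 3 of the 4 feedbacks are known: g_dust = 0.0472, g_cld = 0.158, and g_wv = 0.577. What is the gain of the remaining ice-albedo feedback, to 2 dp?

Amplification A = ΔT/ΔT₀ = 58.6/8.3 = 7.06.
Total gain g = 1 − 1/A = 1 − 1/7.06 = 0.8584.
Known gains sum to 0.0472 + 0.158 + 0.577 = 0.7822.
g_ice = 0.8584 − 0.7822 = 0.08.

0.08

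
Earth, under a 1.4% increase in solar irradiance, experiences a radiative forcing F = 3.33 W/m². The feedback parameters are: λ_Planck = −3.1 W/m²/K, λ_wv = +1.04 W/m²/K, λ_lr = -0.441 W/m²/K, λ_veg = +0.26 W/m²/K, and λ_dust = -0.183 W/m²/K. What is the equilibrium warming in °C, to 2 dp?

1.37 °C

Net feedback parameter λ = (−3.1) + (+1.04) + (-0.441) + (+0.26) + (-0.183) = -2.424 W/m²/K.
ΔT = −F/λ = −3.33/(-2.424) = 1.37 °C.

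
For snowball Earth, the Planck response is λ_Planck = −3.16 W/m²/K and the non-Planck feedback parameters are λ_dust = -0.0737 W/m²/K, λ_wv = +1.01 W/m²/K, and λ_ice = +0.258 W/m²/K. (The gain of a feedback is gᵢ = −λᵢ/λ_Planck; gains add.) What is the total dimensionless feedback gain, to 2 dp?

0.38

Convert to gains: g_dust = -0.0737/3.16 = -0.02332; g_wv = 1.01/3.16 = 0.3196; g_ice = 0.258/3.16 = 0.08165.
Total gain g = 0.37793.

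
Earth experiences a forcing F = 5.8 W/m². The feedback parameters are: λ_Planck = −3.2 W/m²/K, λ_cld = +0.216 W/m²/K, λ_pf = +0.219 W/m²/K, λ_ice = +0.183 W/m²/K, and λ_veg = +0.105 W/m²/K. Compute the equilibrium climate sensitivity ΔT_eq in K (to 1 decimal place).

Net feedback parameter λ = (−3.2) + (+0.216) + (+0.219) + (+0.183) + (+0.105) = -2.477 W/m²/K.
ΔT = −F/λ = −5.8/(-2.477) = 2.3 K.

2.3 K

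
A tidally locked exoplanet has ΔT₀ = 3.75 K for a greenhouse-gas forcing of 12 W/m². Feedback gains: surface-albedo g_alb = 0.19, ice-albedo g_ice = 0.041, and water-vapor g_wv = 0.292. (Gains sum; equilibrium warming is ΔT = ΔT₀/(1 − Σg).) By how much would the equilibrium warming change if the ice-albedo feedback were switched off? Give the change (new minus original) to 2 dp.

-0.62 K

Original: g = 0.523, ΔT = 3.75/(1−0.523) = 7.8616 K.
Without ice-albedo: g' = 0.482, ΔT' = 3.75/(1−0.482) = 7.2394 K.
Change = 7.2394 − 7.8616 = -0.62 K.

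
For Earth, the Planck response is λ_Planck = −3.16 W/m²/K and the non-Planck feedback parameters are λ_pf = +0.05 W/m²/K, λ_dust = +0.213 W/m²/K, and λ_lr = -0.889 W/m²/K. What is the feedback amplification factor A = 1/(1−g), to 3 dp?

0.835

Convert to gains: g_pf = 0.05/3.16 = 0.01582; g_dust = 0.213/3.16 = 0.06741; g_lr = -0.889/3.16 = -0.2813.
Total gain g = -0.19807.
A = 1/(1 + 0.19807) = 0.835.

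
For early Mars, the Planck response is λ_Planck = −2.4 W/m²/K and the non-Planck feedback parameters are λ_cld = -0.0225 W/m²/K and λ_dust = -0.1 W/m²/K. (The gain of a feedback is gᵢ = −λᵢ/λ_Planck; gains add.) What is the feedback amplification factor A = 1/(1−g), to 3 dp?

0.951

Convert to gains: g_cld = -0.0225/2.4 = -0.009375; g_dust = -0.1/2.4 = -0.04167.
Total gain g = -0.051045.
A = 1/(1 + 0.051045) = 0.951.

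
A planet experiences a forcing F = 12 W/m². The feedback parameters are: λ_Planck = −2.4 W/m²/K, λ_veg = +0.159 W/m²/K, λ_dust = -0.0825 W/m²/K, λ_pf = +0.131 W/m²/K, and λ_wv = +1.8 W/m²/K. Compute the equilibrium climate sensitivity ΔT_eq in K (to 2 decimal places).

30.57 K

Net feedback parameter λ = (−2.4) + (+0.159) + (-0.0825) + (+0.131) + (+1.8) = -0.3925 W/m²/K.
ΔT = −F/λ = −12/(-0.3925) = 30.57 K.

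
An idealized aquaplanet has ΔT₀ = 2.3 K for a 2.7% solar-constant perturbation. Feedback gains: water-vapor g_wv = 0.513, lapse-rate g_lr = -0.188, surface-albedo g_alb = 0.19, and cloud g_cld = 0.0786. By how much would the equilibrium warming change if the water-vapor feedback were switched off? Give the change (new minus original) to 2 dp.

Original: g = 0.5936, ΔT = 2.3/(1−0.5936) = 5.6594 K.
Without water-vapor: g' = 0.0806, ΔT' = 2.3/(1−0.0806) = 2.5016 K.
Change = 2.5016 − 5.6594 = -3.16 K.

-3.16 K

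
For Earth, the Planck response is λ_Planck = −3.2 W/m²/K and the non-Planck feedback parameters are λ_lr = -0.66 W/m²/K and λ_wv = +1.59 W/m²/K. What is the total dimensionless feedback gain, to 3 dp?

Convert to gains: g_lr = -0.66/3.2 = -0.2062; g_wv = 1.59/3.2 = 0.4969.
Total gain g = 0.2907.

0.291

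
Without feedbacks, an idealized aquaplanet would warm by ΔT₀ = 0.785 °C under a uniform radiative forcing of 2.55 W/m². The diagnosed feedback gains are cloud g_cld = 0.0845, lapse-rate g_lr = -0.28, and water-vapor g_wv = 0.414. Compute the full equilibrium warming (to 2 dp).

Total gain g = 0.0845 − 0.28 + 0.414 = 0.2185.
Amplification A = 1/(1 − 0.2185) = 1.28.
ΔT = 0.785 × 1.28 = 1.00 °C.

1.00 °C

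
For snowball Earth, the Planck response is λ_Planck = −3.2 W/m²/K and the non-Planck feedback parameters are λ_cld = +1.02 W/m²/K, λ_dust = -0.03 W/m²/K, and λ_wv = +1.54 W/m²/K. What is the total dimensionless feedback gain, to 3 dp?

Convert to gains: g_cld = 1.02/3.2 = 0.3187; g_dust = -0.03/3.2 = -0.009375; g_wv = 1.54/3.2 = 0.4813.
Total gain g = 0.790625.

0.791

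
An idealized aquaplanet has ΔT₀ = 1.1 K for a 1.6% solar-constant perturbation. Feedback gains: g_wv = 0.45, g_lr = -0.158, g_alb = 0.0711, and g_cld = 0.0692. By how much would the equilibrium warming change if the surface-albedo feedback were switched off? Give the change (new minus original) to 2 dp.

-0.22 K

Original: g = 0.4323, ΔT = 1.1/(1−0.4323) = 1.9376 K.
Without surface-albedo: g' = 0.3612, ΔT' = 1.1/(1−0.3612) = 1.7220 K.
Change = 1.7220 − 1.9376 = -0.22 K.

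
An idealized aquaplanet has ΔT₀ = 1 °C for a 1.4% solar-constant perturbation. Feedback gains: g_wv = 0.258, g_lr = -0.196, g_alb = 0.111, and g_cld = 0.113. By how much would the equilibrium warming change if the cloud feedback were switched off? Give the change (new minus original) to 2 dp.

-0.19 °C

Original: g = 0.286, ΔT = 1/(1−0.286) = 1.4006 °C.
Without cloud: g' = 0.173, ΔT' = 1/(1−0.173) = 1.2092 °C.
Change = 1.2092 − 1.4006 = -0.19 °C.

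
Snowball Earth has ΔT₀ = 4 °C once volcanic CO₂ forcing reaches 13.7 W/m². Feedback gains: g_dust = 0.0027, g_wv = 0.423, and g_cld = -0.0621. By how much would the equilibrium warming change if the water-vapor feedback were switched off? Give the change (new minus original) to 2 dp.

-2.51 °C

Original: g = 0.3636, ΔT = 4/(1−0.3636) = 6.2854 °C.
Without water-vapor: g' = -0.0594, ΔT' = 4/(1+0.0594) = 3.7757 °C.
Change = 3.7757 − 6.2854 = -2.51 °C.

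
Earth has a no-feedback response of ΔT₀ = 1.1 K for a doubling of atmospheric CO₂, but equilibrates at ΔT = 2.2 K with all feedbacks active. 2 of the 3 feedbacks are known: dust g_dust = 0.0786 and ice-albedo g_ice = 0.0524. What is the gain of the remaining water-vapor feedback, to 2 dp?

0.37

Amplification A = ΔT/ΔT₀ = 2.2/1.1 = 2.
Total gain g = 1 − 1/A = 1 − 1/2 = 0.5.
Known gains sum to 0.0786 + 0.0524 = 0.131.
g_wv = 0.5 − 0.131 = 0.37.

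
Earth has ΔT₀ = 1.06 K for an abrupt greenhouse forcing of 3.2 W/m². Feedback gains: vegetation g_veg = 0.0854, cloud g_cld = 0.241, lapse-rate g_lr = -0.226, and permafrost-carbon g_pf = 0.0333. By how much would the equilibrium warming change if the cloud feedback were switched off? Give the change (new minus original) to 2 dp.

Original: g = 0.1337, ΔT = 1.06/(1−0.1337) = 1.2236 K.
Without cloud: g' = -0.1073, ΔT' = 1.06/(1+0.1073) = 0.9573 K.
Change = 0.9573 − 1.2236 = -0.27 K.

-0.27 K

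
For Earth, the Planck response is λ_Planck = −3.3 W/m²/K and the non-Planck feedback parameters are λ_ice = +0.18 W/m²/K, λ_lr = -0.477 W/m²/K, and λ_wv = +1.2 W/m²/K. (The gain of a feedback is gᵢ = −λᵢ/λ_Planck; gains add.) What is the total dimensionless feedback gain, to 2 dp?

Convert to gains: g_ice = 0.18/3.3 = 0.05455; g_lr = -0.477/3.3 = -0.1445; g_wv = 1.2/3.3 = 0.3636.
Total gain g = 0.27365.

0.27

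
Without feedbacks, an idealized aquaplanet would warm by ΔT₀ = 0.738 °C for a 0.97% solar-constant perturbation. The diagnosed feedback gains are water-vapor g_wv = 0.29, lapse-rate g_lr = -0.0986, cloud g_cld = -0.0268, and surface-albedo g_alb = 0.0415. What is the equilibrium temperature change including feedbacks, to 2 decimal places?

Total gain g = 0.29 − 0.0986 − 0.0268 + 0.0415 = 0.2061.
Amplification A = 1/(1 − 0.2061) = 1.26.
ΔT = 0.738 × 1.26 = 0.93 °C.

0.93 °C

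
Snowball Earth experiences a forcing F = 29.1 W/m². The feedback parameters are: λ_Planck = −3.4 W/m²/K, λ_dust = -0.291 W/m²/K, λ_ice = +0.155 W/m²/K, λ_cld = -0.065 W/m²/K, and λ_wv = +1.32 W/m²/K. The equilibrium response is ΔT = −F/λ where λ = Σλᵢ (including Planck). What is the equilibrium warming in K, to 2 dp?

12.76 K

Net feedback parameter λ = (−3.4) + (-0.291) + (+0.155) + (-0.065) + (+1.32) = -2.281 W/m²/K.
ΔT = −F/λ = −29.1/(-2.281) = 12.76 K.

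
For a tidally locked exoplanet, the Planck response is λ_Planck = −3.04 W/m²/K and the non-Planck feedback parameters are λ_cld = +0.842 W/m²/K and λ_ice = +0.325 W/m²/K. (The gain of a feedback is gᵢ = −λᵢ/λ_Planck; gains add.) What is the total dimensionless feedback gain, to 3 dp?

0.384

Convert to gains: g_cld = 0.842/3.04 = 0.277; g_ice = 0.325/3.04 = 0.1069.
Total gain g = 0.3839.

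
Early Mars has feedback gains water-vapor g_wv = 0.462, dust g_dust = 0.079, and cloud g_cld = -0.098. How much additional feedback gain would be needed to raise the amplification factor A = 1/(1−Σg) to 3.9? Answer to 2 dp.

0.30

Current total gain = 0.443.
Target gain for A = 3.9: g* = 1 − 1/3.9 = 0.7436.
Additional gain needed = 0.7436 − 0.443 = 0.30.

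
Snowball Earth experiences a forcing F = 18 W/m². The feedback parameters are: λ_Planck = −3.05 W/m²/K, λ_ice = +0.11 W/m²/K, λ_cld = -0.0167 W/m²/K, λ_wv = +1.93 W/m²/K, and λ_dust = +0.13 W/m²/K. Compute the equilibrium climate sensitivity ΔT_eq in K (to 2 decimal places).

20.07 K

Net feedback parameter λ = (−3.05) + (+0.11) + (-0.0167) + (+1.93) + (+0.13) = -0.8967 W/m²/K.
ΔT = −F/λ = −18/(-0.8967) = 20.07 K.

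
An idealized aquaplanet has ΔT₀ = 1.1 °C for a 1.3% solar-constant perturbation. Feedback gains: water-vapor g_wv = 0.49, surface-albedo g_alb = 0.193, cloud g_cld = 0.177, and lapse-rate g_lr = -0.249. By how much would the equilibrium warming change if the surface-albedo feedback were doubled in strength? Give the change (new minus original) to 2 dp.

2.78 °C

Original: g = 0.611, ΔT = 1.1/(1−0.611) = 2.8278 °C.
With doubled surface-albedo: g' = 0.804, ΔT' = 1.1/(1−0.804) = 5.6122 °C.
Change = 5.6122 − 2.8278 = 2.78 °C.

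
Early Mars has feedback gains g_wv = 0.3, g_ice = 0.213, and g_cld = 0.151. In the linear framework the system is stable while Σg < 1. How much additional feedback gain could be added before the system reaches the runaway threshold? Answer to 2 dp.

Current total gain = 0.3 + 0.213 + 0.151 = 0.664.
Margin to runaway = 1 − 0.664 = 0.34.

0.34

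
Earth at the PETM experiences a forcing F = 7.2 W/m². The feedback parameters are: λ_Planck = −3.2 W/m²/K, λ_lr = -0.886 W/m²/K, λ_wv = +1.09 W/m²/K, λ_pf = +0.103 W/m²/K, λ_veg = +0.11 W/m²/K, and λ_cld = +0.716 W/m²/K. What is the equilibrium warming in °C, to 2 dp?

Net feedback parameter λ = (−3.2) + (-0.886) + (+1.09) + (+0.103) + (+0.11) + (+0.716) = -2.067 W/m²/K.
ΔT = −F/λ = −7.2/(-2.067) = 3.48 °C.

3.48 °C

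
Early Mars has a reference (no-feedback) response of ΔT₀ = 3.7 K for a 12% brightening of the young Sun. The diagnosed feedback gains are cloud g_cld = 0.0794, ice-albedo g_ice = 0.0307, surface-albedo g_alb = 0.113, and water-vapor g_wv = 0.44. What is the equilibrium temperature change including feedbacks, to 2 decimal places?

10.98 K

Total gain g = 0.0794 + 0.0307 + 0.113 + 0.44 = 0.6631.
Amplification A = 1/(1 − 0.6631) = 2.968.
ΔT = 3.7 × 2.968 = 10.98 K.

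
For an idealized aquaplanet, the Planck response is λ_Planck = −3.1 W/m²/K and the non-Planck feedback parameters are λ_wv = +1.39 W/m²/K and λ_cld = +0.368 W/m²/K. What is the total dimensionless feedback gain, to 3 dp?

Convert to gains: g_wv = 1.39/3.1 = 0.4484; g_cld = 0.368/3.1 = 0.1187.
Total gain g = 0.5671.

0.567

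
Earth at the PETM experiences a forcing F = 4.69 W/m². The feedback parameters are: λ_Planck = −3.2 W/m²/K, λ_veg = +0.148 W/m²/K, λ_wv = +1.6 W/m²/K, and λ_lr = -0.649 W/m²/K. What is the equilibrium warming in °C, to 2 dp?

Net feedback parameter λ = (−3.2) + (+0.148) + (+1.6) + (-0.649) = -2.101 W/m²/K.
ΔT = −F/λ = −4.69/(-2.101) = 2.23 °C.

2.23 °C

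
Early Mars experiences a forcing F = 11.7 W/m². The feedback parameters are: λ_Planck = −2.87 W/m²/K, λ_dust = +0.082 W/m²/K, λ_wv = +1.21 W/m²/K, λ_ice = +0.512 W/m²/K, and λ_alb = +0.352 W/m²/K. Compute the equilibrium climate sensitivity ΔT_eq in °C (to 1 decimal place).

16.4 °C

Net feedback parameter λ = (−2.87) + (+0.082) + (+1.21) + (+0.512) + (+0.352) = -0.714 W/m²/K.
ΔT = −F/λ = −11.7/(-0.714) = 16.4 °C.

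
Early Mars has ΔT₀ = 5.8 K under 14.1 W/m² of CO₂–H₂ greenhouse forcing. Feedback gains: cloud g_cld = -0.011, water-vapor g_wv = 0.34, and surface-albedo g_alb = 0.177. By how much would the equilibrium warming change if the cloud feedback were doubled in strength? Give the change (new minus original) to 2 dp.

Original: g = 0.506, ΔT = 5.8/(1−0.506) = 11.7409 K.
With doubled cloud: g' = 0.495, ΔT' = 5.8/(1−0.495) = 11.4851 K.
Change = 11.4851 − 11.7409 = -0.26 K.

-0.26 K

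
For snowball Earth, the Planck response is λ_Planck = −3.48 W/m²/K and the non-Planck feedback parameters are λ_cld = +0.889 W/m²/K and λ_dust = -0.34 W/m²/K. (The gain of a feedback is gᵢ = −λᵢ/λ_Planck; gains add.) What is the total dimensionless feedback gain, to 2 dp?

0.16

Convert to gains: g_cld = 0.889/3.48 = 0.2555; g_dust = -0.34/3.48 = -0.0977.
Total gain g = 0.1578.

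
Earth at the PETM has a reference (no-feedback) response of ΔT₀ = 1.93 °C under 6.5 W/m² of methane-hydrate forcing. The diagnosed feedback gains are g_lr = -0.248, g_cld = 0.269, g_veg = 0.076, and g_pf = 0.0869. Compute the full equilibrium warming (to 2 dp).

Total gain g = -0.248 + 0.269 + 0.076 + 0.0869 = 0.1839.
Amplification A = 1/(1 − 0.1839) = 1.225.
ΔT = 1.93 × 1.225 = 2.36 °C.

2.36 °C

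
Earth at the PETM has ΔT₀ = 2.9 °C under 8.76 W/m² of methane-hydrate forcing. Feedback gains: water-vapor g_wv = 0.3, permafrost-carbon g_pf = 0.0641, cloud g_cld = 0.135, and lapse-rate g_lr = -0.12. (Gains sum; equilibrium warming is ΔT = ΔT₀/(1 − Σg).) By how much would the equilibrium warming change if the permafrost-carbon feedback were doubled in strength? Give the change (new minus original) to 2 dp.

Original: g = 0.3791, ΔT = 2.9/(1−0.3791) = 4.6706 °C.
With doubled permafrost-carbon: g' = 0.4432, ΔT' = 2.9/(1−0.4432) = 5.2083 °C.
Change = 5.2083 − 4.6706 = 0.54 °C.

0.54 °C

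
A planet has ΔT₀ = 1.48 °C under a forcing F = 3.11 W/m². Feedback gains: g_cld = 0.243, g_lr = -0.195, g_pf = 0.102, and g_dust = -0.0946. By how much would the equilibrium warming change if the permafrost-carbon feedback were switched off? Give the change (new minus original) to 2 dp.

-0.15 °C

Original: g = 0.0554, ΔT = 1.48/(1−0.0554) = 1.5668 °C.
Without permafrost-carbon: g' = -0.0466, ΔT' = 1.48/(1+0.0466) = 1.4141 °C.
Change = 1.4141 − 1.5668 = -0.15 °C.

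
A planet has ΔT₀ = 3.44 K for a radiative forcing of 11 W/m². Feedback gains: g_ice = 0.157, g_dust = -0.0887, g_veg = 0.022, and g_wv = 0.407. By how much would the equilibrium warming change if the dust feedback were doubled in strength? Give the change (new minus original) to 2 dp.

Original: g = 0.4973, ΔT = 3.44/(1−0.4973) = 6.8430 K.
With doubled dust: g' = 0.4086, ΔT' = 3.44/(1−0.4086) = 5.8167 K.
Change = 5.8167 − 6.8430 = -1.03 K.

-1.03 K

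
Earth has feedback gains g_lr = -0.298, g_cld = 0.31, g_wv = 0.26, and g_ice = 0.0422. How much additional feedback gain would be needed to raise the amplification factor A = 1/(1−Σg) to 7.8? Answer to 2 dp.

0.56

Current total gain = 0.3142.
Target gain for A = 7.8: g* = 1 − 1/7.8 = 0.8718.
Additional gain needed = 0.8718 − 0.3142 = 0.56.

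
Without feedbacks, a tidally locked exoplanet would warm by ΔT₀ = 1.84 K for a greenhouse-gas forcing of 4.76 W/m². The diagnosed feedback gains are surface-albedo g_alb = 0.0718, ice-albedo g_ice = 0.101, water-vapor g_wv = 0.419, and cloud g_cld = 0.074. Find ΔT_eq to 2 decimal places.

Total gain g = 0.0718 + 0.101 + 0.419 + 0.074 = 0.6658.
Amplification A = 1/(1 − 0.6658) = 2.992.
ΔT = 1.84 × 2.992 = 5.51 K.

5.51 K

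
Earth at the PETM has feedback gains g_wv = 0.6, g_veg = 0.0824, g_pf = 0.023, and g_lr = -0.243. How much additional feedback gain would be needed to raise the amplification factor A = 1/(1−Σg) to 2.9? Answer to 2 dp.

Current total gain = 0.4624.
Target gain for A = 2.9: g* = 1 − 1/2.9 = 0.6552.
Additional gain needed = 0.6552 − 0.4624 = 0.19.

0.19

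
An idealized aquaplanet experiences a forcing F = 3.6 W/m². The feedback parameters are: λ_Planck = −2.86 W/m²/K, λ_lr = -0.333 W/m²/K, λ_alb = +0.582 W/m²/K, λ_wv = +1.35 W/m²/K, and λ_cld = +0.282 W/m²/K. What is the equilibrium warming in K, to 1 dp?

Net feedback parameter λ = (−2.86) + (-0.333) + (+0.582) + (+1.35) + (+0.282) = -0.979 W/m²/K.
ΔT = −F/λ = −3.6/(-0.979) = 3.7 K.

3.7 K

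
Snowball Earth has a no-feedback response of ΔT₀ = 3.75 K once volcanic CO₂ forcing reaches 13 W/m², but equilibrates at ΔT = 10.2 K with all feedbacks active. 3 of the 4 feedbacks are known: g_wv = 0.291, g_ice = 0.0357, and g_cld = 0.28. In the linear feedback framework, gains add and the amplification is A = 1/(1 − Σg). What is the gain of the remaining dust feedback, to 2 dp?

0.03

Amplification A = ΔT/ΔT₀ = 10.2/3.75 = 2.72.
Total gain g = 1 − 1/A = 1 − 1/2.72 = 0.6324.
Known gains sum to 0.291 + 0.0357 + 0.28 = 0.6067.
g_dust = 0.6324 − 0.6067 = 0.03.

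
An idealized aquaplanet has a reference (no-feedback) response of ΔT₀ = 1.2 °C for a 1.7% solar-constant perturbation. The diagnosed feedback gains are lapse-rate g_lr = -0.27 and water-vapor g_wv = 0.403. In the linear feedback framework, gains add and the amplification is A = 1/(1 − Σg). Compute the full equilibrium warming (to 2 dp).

1.38 °C

Total gain g = -0.27 + 0.403 = 0.133.
Amplification A = 1/(1 − 0.133) = 1.153.
ΔT = 1.2 × 1.153 = 1.38 °C.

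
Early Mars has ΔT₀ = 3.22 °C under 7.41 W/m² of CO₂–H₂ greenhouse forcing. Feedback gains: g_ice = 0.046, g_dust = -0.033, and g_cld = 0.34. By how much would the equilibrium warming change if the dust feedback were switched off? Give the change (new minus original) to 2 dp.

0.27 °C

Original: g = 0.353, ΔT = 3.22/(1−0.353) = 4.9768 °C.
Without dust: g' = 0.386, ΔT' = 3.22/(1−0.386) = 5.2443 °C.
Change = 5.2443 − 4.9768 = 0.27 °C.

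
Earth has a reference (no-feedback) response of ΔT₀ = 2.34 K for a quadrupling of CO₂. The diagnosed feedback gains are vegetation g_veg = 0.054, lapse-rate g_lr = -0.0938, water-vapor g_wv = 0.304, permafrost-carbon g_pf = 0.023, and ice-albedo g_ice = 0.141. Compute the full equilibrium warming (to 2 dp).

4.09 K

Total gain g = 0.054 − 0.0938 + 0.304 + 0.023 + 0.141 = 0.4282.
Amplification A = 1/(1 − 0.4282) = 1.749.
ΔT = 2.34 × 1.749 = 4.09 K.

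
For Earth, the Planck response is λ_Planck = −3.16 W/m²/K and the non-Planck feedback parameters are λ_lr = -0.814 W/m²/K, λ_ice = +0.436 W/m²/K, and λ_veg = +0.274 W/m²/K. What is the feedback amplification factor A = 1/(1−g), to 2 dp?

Convert to gains: g_lr = -0.814/3.16 = -0.2576; g_ice = 0.436/3.16 = 0.138; g_veg = 0.274/3.16 = 0.08671.
Total gain g = -0.03289.
A = 1/(1 + 0.03289) = 0.97.

0.97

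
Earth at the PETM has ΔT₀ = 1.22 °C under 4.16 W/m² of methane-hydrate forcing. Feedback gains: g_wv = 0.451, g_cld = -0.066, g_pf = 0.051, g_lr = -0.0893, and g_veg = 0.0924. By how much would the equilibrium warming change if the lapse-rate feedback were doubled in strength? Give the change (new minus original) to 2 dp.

Original: g = 0.4391, ΔT = 1.22/(1−0.4391) = 2.1751 °C.
With doubled lapse-rate: g' = 0.3498, ΔT' = 1.22/(1−0.3498) = 1.8763 °C.
Change = 1.8763 − 2.1751 = -0.30 °C.

-0.30 °C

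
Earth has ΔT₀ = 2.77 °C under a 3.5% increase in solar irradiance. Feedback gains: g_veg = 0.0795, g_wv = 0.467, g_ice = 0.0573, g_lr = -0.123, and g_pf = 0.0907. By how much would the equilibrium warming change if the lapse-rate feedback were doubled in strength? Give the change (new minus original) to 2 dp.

Original: g = 0.5715, ΔT = 2.77/(1−0.5715) = 6.4644 °C.
With doubled lapse-rate: g' = 0.4485, ΔT' = 2.77/(1−0.4485) = 5.0227 °C.
Change = 5.0227 − 6.4644 = -1.44 °C.

-1.44 °C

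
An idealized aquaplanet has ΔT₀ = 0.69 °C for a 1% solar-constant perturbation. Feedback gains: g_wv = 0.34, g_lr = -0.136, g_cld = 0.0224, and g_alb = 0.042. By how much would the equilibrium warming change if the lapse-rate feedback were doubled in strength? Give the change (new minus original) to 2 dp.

-0.15 °C

Original: g = 0.2684, ΔT = 0.69/(1−0.2684) = 0.9431 °C.
With doubled lapse-rate: g' = 0.1324, ΔT' = 0.69/(1−0.1324) = 0.7953 °C.
Change = 0.7953 − 0.9431 = -0.15 °C.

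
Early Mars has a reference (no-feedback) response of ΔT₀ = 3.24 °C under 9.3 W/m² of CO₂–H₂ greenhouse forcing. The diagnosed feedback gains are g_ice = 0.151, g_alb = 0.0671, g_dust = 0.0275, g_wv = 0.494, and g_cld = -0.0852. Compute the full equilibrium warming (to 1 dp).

Total gain g = 0.151 + 0.0671 + 0.0275 + 0.494 − 0.0852 = 0.6544.
Amplification A = 1/(1 − 0.6544) = 2.894.
ΔT = 3.24 × 2.894 = 9.4 °C.

9.4 °C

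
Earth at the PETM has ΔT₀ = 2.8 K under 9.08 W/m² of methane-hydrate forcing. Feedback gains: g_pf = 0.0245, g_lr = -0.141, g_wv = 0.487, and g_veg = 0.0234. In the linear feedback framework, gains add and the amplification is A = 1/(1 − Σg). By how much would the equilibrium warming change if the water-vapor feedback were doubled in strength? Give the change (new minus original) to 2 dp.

Original: g = 0.3939, ΔT = 2.8/(1−0.3939) = 4.6197 K.
With doubled water-vapor: g' = 0.8809, ΔT' = 2.8/(1−0.8809) = 23.5097 K.
Change = 23.5097 − 4.6197 = 18.89 K.

18.89 K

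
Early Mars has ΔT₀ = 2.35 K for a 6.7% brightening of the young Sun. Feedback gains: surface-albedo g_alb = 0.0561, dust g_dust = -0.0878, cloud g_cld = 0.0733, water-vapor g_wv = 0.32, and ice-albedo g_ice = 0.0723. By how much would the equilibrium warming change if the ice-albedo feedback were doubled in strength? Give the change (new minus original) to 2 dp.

0.61 K

Original: g = 0.4339, ΔT = 2.35/(1−0.4339) = 4.1512 K.
With doubled ice-albedo: g' = 0.5062, ΔT' = 2.35/(1−0.5062) = 4.7590 K.
Change = 4.7590 − 4.1512 = 0.61 K.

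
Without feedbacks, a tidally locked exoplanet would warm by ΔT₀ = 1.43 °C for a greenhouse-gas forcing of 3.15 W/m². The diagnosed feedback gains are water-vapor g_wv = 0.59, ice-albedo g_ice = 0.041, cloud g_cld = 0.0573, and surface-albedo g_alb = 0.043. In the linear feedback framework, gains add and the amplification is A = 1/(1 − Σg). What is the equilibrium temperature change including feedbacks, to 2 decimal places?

5.32 °C

Total gain g = 0.59 + 0.041 + 0.0573 + 0.043 = 0.7313.
Amplification A = 1/(1 − 0.7313) = 3.722.
ΔT = 1.43 × 3.722 = 5.32 °C.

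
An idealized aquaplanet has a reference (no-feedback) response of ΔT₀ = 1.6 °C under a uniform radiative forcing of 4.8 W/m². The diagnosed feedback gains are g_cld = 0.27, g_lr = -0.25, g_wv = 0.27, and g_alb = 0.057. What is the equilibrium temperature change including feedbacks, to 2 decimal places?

2.45 °C

Total gain g = 0.27 − 0.25 + 0.27 + 0.057 = 0.347.
Amplification A = 1/(1 − 0.347) = 1.531.
ΔT = 1.6 × 1.531 = 2.45 °C.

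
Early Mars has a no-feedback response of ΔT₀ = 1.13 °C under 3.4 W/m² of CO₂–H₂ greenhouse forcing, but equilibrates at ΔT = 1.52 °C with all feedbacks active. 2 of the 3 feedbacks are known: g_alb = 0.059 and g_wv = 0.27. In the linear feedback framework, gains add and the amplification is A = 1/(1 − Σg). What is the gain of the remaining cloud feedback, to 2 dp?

-0.07

Amplification A = ΔT/ΔT₀ = 1.52/1.13 = 1.345.
Total gain g = 1 − 1/A = 1 − 1/1.345 = 0.2565.
Known gains sum to 0.059 + 0.27 = 0.329.
g_cld = 0.2565 − 0.329 = -0.07.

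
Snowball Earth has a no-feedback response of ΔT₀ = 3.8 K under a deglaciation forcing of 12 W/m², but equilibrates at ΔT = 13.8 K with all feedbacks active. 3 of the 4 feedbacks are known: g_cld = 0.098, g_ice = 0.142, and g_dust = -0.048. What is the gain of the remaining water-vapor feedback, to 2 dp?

0.53

Amplification A = ΔT/ΔT₀ = 13.8/3.8 = 3.632.
Total gain g = 1 − 1/A = 1 − 1/3.632 = 0.7247.
Known gains sum to 0.098 + 0.142 − 0.048 = 0.192.
g_wv = 0.7247 − 0.192 = 0.53.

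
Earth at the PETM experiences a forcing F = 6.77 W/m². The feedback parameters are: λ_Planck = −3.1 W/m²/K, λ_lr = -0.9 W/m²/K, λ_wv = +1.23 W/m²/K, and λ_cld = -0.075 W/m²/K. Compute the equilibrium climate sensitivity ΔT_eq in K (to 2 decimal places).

2.38 K

Net feedback parameter λ = (−3.1) + (-0.9) + (+1.23) + (-0.075) = -2.845 W/m²/K.
ΔT = −F/λ = −6.77/(-2.845) = 2.38 K.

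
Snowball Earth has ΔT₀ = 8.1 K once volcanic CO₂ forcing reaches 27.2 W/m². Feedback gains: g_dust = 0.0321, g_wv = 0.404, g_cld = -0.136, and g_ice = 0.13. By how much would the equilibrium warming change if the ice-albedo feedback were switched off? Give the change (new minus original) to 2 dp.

Original: g = 0.4301, ΔT = 8.1/(1−0.4301) = 14.2130 K.
Without ice-albedo: g' = 0.3001, ΔT' = 8.1/(1−0.3001) = 11.5731 K.
Change = 11.5731 − 14.2130 = -2.64 K.

-2.64 K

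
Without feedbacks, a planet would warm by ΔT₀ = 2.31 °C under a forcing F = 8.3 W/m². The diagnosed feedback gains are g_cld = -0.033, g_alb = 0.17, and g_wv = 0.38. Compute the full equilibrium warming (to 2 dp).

Total gain g = -0.033 + 0.17 + 0.38 = 0.517.
Amplification A = 1/(1 − 0.517) = 2.07.
ΔT = 2.31 × 2.07 = 4.78 °C.

4.78 °C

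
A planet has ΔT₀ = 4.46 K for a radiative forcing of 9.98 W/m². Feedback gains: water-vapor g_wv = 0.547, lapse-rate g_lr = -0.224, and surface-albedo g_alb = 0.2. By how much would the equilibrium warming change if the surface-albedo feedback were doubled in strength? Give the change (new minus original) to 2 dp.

6.75 K

Original: g = 0.523, ΔT = 4.46/(1−0.523) = 9.3501 K.
With doubled surface-albedo: g' = 0.723, ΔT' = 4.46/(1−0.723) = 16.1011 K.
Change = 16.1011 − 9.3501 = 6.75 K.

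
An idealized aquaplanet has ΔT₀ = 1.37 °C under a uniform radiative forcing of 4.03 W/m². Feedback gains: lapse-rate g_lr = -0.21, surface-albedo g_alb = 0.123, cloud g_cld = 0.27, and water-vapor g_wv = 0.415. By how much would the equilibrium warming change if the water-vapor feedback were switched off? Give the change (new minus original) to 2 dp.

-1.73 °C

Original: g = 0.598, ΔT = 1.37/(1−0.598) = 3.4080 °C.
Without water-vapor: g' = 0.183, ΔT' = 1.37/(1−0.183) = 1.6769 °C.
Change = 1.6769 − 3.4080 = -1.73 °C.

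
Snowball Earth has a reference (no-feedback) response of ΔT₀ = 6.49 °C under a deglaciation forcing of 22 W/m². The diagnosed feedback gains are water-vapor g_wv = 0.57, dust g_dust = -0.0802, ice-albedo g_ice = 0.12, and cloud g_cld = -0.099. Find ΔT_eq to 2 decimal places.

Total gain g = 0.57 − 0.0802 + 0.12 − 0.099 = 0.5108.
Amplification A = 1/(1 − 0.5108) = 2.044.
ΔT = 6.49 × 2.044 = 13.27 °C.

13.27 °C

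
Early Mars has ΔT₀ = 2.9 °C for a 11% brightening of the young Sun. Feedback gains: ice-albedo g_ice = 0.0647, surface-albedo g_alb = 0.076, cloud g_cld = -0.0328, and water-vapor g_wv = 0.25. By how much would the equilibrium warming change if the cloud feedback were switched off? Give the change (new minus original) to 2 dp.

0.24 °C

Original: g = 0.3579, ΔT = 2.9/(1−0.3579) = 4.5164 °C.
Without cloud: g' = 0.3907, ΔT' = 2.9/(1−0.3907) = 4.7596 °C.
Change = 4.7596 − 4.5164 = 0.24 °C.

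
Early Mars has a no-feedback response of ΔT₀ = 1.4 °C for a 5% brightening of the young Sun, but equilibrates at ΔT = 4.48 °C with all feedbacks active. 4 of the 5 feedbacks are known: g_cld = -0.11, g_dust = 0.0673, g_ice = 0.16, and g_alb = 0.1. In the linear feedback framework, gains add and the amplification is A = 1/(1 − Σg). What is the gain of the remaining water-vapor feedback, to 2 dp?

0.47

Amplification A = ΔT/ΔT₀ = 4.48/1.4 = 3.2.
Total gain g = 1 − 1/A = 1 − 1/3.2 = 0.6875.
Known gains sum to -0.11 + 0.0673 + 0.16 + 0.1 = 0.2173.
g_wv = 0.6875 − 0.2173 = 0.47.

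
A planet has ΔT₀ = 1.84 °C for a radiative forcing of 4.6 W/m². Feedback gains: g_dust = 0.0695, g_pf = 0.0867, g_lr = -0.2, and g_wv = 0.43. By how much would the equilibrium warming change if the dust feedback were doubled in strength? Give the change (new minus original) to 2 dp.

Original: g = 0.3862, ΔT = 1.84/(1−0.3862) = 2.9977 °C.
With doubled dust: g' = 0.4557, ΔT' = 1.84/(1−0.4557) = 3.3805 °C.
Change = 3.3805 − 2.9977 = 0.38 °C.

0.38 °C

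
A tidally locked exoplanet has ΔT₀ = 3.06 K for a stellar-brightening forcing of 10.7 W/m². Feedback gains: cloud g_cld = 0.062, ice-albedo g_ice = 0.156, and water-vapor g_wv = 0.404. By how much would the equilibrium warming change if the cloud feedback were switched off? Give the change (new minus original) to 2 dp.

-1.14 K

Original: g = 0.622, ΔT = 3.06/(1−0.622) = 8.0952 K.
Without cloud: g' = 0.56, ΔT' = 3.06/(1−0.56) = 6.9545 K.
Change = 6.9545 − 8.0952 = -1.14 K.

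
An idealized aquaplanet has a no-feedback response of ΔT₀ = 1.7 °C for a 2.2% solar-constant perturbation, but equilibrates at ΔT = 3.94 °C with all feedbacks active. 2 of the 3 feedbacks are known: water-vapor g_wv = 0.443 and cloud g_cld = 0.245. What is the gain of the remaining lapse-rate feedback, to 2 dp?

-0.12

Amplification A = ΔT/ΔT₀ = 3.94/1.7 = 2.318.
Total gain g = 1 − 1/A = 1 − 1/2.318 = 0.5686.
Known gains sum to 0.443 + 0.245 = 0.688.
g_lr = 0.5686 − 0.688 = -0.12.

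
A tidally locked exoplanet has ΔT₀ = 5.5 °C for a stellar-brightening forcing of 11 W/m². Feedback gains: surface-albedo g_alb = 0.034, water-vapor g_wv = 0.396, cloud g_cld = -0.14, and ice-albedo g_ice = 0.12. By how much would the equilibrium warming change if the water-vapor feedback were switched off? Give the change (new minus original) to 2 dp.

Original: g = 0.41, ΔT = 5.5/(1−0.41) = 9.3220 °C.
Without water-vapor: g' = 0.014, ΔT' = 5.5/(1−0.014) = 5.5781 °C.
Change = 5.5781 − 9.3220 = -3.74 °C.

-3.74 °C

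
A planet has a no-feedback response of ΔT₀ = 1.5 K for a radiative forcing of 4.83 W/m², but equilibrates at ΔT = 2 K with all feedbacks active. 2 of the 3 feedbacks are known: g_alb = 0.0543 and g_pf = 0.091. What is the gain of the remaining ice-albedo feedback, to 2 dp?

Amplification A = ΔT/ΔT₀ = 2/1.5 = 1.333.
Total gain g = 1 − 1/A = 1 − 1/1.333 = 0.2498.
Known gains sum to 0.0543 + 0.091 = 0.1453.
g_ice = 0.2498 − 0.1453 = 0.10.

0.10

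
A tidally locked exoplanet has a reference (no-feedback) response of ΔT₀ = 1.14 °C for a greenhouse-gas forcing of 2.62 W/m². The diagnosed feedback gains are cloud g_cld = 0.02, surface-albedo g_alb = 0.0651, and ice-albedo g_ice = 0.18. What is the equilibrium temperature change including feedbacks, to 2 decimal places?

Total gain g = 0.02 + 0.0651 + 0.18 = 0.2651.
Amplification A = 1/(1 − 0.2651) = 1.361.
ΔT = 1.14 × 1.361 = 1.55 °C.

1.55 °C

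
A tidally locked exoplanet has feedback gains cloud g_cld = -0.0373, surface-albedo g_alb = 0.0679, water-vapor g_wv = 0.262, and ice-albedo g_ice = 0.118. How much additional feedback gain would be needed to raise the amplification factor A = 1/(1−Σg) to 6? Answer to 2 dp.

Current total gain = 0.4106.
Target gain for A = 6: g* = 1 − 1/6 = 0.8333.
Additional gain needed = 0.8333 − 0.4106 = 0.42.

0.42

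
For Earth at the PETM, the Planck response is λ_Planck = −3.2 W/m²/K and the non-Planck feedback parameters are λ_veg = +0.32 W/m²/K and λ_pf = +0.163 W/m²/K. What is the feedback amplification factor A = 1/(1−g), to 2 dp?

Convert to gains: g_veg = 0.32/3.2 = 0.1; g_pf = 0.163/3.2 = 0.05094.
Total gain g = 0.15094.
A = 1/(1 − 0.15094) = 1.18.

1.18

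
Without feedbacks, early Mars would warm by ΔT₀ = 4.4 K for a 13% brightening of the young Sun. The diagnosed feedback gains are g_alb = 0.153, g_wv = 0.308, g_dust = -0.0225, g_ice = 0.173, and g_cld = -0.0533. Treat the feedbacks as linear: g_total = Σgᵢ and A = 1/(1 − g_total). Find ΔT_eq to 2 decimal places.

9.96 K

Total gain g = 0.153 + 0.308 − 0.0225 + 0.173 − 0.0533 = 0.5582.
Amplification A = 1/(1 − 0.5582) = 2.263.
ΔT = 4.4 × 2.263 = 9.96 K.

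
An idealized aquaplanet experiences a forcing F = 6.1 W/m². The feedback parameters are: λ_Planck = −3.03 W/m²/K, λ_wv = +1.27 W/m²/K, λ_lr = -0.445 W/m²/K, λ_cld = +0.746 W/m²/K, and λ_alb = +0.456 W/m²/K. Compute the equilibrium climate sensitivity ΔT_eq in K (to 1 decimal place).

6.1 K

Net feedback parameter λ = (−3.03) + (+1.27) + (-0.445) + (+0.746) + (+0.456) = -1.003 W/m²/K.
ΔT = −F/λ = −6.1/(-1.003) = 6.1 K.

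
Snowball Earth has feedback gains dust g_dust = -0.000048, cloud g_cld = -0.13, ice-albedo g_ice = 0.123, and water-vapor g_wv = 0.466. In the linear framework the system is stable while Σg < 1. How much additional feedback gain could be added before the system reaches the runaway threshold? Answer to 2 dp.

0.54

Current total gain = -0.000048 − 0.13 + 0.123 + 0.466 = 0.458952.
Margin to runaway = 1 − 0.458952 = 0.54.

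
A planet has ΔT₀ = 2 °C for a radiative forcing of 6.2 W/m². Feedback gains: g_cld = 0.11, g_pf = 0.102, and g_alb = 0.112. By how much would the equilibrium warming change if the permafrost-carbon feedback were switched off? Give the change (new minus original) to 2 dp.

-0.39 °C

Original: g = 0.324, ΔT = 2/(1−0.324) = 2.9586 °C.
Without permafrost-carbon: g' = 0.222, ΔT' = 2/(1−0.222) = 2.5707 °C.
Change = 2.5707 − 2.9586 = -0.39 °C.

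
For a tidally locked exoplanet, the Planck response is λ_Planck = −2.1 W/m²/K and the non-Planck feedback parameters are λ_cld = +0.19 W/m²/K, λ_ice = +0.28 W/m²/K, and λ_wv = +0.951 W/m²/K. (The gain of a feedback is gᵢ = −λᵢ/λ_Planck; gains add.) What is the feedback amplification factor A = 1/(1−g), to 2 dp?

Convert to gains: g_cld = 0.19/2.1 = 0.09048; g_ice = 0.28/2.1 = 0.1333; g_wv = 0.951/2.1 = 0.4529.
Total gain g = 0.67668.
A = 1/(1 − 0.67668) = 3.09.

3.09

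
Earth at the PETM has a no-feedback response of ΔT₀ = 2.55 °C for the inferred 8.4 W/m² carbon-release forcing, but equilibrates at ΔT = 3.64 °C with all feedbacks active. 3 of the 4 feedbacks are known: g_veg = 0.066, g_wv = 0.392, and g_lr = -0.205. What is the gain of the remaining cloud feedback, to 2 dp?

0.05

Amplification A = ΔT/ΔT₀ = 3.64/2.55 = 1.427.
Total gain g = 1 − 1/A = 1 − 1/1.427 = 0.2992.
Known gains sum to 0.066 + 0.392 − 0.205 = 0.253.
g_cld = 0.2992 − 0.253 = 0.05.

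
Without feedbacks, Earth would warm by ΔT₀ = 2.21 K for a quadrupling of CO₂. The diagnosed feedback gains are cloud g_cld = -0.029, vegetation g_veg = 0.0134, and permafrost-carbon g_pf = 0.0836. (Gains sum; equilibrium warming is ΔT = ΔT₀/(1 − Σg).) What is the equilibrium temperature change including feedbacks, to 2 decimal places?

2.37 K

Total gain g = -0.029 + 0.0134 + 0.0836 = 0.068.
Amplification A = 1/(1 − 0.068) = 1.073.
ΔT = 2.21 × 1.073 = 2.37 K.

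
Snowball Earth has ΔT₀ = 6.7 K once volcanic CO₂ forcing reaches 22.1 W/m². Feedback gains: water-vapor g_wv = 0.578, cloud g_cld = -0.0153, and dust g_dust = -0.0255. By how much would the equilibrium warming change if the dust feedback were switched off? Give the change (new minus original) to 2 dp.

Original: g = 0.5372, ΔT = 6.7/(1−0.5372) = 14.4771 K.
Without dust: g' = 0.5627, ΔT' = 6.7/(1−0.5627) = 15.3213 K.
Change = 15.3213 − 14.4771 = 0.84 K.

0.84 K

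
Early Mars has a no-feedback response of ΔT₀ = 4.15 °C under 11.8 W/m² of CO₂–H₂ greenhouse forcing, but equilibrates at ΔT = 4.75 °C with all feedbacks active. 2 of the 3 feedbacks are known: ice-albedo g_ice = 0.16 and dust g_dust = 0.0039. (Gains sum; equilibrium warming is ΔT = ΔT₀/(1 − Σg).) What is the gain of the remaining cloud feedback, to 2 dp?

-0.04

Amplification A = ΔT/ΔT₀ = 4.75/4.15 = 1.145.
Total gain g = 1 − 1/A = 1 − 1/1.145 = 0.1266.
Known gains sum to 0.16 + 0.0039 = 0.1639.
g_cld = 0.1266 − 0.1639 = -0.04.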